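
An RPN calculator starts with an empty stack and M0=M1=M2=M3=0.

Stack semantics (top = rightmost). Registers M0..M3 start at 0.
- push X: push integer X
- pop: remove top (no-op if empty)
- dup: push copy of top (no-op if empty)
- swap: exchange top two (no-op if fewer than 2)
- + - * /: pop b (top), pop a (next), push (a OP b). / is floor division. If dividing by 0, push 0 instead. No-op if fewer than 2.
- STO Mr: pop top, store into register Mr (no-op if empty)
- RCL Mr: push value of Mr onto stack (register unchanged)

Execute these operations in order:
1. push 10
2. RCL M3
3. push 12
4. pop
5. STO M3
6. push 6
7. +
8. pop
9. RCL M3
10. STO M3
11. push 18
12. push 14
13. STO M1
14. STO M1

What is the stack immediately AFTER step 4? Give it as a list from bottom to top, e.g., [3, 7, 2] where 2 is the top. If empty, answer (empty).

After op 1 (push 10): stack=[10] mem=[0,0,0,0]
After op 2 (RCL M3): stack=[10,0] mem=[0,0,0,0]
After op 3 (push 12): stack=[10,0,12] mem=[0,0,0,0]
After op 4 (pop): stack=[10,0] mem=[0,0,0,0]

[10, 0]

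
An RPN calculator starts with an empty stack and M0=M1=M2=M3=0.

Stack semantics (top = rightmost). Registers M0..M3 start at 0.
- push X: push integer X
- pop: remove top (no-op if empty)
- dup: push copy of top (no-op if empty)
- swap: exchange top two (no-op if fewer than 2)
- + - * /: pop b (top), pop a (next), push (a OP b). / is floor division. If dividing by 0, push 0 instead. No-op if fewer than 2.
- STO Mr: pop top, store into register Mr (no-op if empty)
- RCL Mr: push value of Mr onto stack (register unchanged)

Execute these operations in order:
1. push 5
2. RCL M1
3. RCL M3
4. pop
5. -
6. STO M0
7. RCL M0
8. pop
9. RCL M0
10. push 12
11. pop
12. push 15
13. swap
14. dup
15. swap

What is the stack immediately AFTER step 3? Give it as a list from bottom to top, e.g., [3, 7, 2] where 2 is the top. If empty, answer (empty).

After op 1 (push 5): stack=[5] mem=[0,0,0,0]
After op 2 (RCL M1): stack=[5,0] mem=[0,0,0,0]
After op 3 (RCL M3): stack=[5,0,0] mem=[0,0,0,0]

[5, 0, 0]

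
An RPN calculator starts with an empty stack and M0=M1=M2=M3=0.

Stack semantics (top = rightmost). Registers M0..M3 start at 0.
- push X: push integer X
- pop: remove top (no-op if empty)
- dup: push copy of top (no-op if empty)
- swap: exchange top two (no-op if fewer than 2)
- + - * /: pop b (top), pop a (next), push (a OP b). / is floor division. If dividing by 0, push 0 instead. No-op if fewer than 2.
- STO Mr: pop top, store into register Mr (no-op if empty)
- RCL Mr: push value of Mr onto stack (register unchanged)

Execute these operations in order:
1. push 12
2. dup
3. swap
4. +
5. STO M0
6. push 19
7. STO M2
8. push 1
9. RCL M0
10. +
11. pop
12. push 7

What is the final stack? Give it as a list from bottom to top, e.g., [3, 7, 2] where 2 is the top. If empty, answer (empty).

After op 1 (push 12): stack=[12] mem=[0,0,0,0]
After op 2 (dup): stack=[12,12] mem=[0,0,0,0]
After op 3 (swap): stack=[12,12] mem=[0,0,0,0]
After op 4 (+): stack=[24] mem=[0,0,0,0]
After op 5 (STO M0): stack=[empty] mem=[24,0,0,0]
After op 6 (push 19): stack=[19] mem=[24,0,0,0]
After op 7 (STO M2): stack=[empty] mem=[24,0,19,0]
After op 8 (push 1): stack=[1] mem=[24,0,19,0]
After op 9 (RCL M0): stack=[1,24] mem=[24,0,19,0]
After op 10 (+): stack=[25] mem=[24,0,19,0]
After op 11 (pop): stack=[empty] mem=[24,0,19,0]
After op 12 (push 7): stack=[7] mem=[24,0,19,0]

Answer: [7]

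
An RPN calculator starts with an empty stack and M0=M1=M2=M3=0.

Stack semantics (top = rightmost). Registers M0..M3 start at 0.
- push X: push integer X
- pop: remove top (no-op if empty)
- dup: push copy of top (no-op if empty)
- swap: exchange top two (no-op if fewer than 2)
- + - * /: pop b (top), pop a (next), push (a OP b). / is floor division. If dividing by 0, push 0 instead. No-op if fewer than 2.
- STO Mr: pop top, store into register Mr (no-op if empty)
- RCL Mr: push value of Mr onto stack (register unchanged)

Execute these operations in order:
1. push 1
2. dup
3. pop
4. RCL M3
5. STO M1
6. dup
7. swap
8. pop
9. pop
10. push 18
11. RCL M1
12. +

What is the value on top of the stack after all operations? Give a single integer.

Answer: 18

Derivation:
After op 1 (push 1): stack=[1] mem=[0,0,0,0]
After op 2 (dup): stack=[1,1] mem=[0,0,0,0]
After op 3 (pop): stack=[1] mem=[0,0,0,0]
After op 4 (RCL M3): stack=[1,0] mem=[0,0,0,0]
After op 5 (STO M1): stack=[1] mem=[0,0,0,0]
After op 6 (dup): stack=[1,1] mem=[0,0,0,0]
After op 7 (swap): stack=[1,1] mem=[0,0,0,0]
After op 8 (pop): stack=[1] mem=[0,0,0,0]
After op 9 (pop): stack=[empty] mem=[0,0,0,0]
After op 10 (push 18): stack=[18] mem=[0,0,0,0]
After op 11 (RCL M1): stack=[18,0] mem=[0,0,0,0]
After op 12 (+): stack=[18] mem=[0,0,0,0]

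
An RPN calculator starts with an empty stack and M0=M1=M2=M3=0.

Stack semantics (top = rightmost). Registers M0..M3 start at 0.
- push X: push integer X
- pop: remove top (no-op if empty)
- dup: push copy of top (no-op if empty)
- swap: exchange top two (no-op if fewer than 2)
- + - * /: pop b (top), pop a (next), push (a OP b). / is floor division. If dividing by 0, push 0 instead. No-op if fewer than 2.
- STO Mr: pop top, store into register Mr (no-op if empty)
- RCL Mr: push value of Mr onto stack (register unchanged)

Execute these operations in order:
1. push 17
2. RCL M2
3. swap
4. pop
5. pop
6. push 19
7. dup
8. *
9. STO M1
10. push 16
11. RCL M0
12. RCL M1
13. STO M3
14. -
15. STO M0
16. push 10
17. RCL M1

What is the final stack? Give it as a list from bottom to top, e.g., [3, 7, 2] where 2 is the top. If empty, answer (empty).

After op 1 (push 17): stack=[17] mem=[0,0,0,0]
After op 2 (RCL M2): stack=[17,0] mem=[0,0,0,0]
After op 3 (swap): stack=[0,17] mem=[0,0,0,0]
After op 4 (pop): stack=[0] mem=[0,0,0,0]
After op 5 (pop): stack=[empty] mem=[0,0,0,0]
After op 6 (push 19): stack=[19] mem=[0,0,0,0]
After op 7 (dup): stack=[19,19] mem=[0,0,0,0]
After op 8 (*): stack=[361] mem=[0,0,0,0]
After op 9 (STO M1): stack=[empty] mem=[0,361,0,0]
After op 10 (push 16): stack=[16] mem=[0,361,0,0]
After op 11 (RCL M0): stack=[16,0] mem=[0,361,0,0]
After op 12 (RCL M1): stack=[16,0,361] mem=[0,361,0,0]
After op 13 (STO M3): stack=[16,0] mem=[0,361,0,361]
After op 14 (-): stack=[16] mem=[0,361,0,361]
After op 15 (STO M0): stack=[empty] mem=[16,361,0,361]
After op 16 (push 10): stack=[10] mem=[16,361,0,361]
After op 17 (RCL M1): stack=[10,361] mem=[16,361,0,361]

Answer: [10, 361]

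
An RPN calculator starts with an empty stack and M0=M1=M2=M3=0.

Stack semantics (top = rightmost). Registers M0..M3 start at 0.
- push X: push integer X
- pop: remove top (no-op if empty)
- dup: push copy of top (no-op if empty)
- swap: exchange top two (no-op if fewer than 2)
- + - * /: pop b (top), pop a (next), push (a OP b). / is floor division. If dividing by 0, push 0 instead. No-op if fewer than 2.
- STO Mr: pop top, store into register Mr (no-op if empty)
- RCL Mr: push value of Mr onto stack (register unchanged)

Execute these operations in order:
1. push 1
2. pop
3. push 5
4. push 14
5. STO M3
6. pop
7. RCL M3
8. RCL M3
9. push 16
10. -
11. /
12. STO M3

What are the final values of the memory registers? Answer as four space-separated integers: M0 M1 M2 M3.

After op 1 (push 1): stack=[1] mem=[0,0,0,0]
After op 2 (pop): stack=[empty] mem=[0,0,0,0]
After op 3 (push 5): stack=[5] mem=[0,0,0,0]
After op 4 (push 14): stack=[5,14] mem=[0,0,0,0]
After op 5 (STO M3): stack=[5] mem=[0,0,0,14]
After op 6 (pop): stack=[empty] mem=[0,0,0,14]
After op 7 (RCL M3): stack=[14] mem=[0,0,0,14]
After op 8 (RCL M3): stack=[14,14] mem=[0,0,0,14]
After op 9 (push 16): stack=[14,14,16] mem=[0,0,0,14]
After op 10 (-): stack=[14,-2] mem=[0,0,0,14]
After op 11 (/): stack=[-7] mem=[0,0,0,14]
After op 12 (STO M3): stack=[empty] mem=[0,0,0,-7]

Answer: 0 0 0 -7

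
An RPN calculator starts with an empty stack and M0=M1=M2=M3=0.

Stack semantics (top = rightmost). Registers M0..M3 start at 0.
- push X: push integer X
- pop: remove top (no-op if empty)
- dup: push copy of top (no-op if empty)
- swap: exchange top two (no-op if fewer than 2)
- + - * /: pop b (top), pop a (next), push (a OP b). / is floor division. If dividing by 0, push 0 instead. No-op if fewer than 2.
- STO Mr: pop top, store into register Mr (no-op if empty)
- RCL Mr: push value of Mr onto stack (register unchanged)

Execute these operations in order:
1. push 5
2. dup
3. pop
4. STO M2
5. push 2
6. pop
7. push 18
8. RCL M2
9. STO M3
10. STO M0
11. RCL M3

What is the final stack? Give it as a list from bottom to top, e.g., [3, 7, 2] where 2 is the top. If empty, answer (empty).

After op 1 (push 5): stack=[5] mem=[0,0,0,0]
After op 2 (dup): stack=[5,5] mem=[0,0,0,0]
After op 3 (pop): stack=[5] mem=[0,0,0,0]
After op 4 (STO M2): stack=[empty] mem=[0,0,5,0]
After op 5 (push 2): stack=[2] mem=[0,0,5,0]
After op 6 (pop): stack=[empty] mem=[0,0,5,0]
After op 7 (push 18): stack=[18] mem=[0,0,5,0]
After op 8 (RCL M2): stack=[18,5] mem=[0,0,5,0]
After op 9 (STO M3): stack=[18] mem=[0,0,5,5]
After op 10 (STO M0): stack=[empty] mem=[18,0,5,5]
After op 11 (RCL M3): stack=[5] mem=[18,0,5,5]

Answer: [5]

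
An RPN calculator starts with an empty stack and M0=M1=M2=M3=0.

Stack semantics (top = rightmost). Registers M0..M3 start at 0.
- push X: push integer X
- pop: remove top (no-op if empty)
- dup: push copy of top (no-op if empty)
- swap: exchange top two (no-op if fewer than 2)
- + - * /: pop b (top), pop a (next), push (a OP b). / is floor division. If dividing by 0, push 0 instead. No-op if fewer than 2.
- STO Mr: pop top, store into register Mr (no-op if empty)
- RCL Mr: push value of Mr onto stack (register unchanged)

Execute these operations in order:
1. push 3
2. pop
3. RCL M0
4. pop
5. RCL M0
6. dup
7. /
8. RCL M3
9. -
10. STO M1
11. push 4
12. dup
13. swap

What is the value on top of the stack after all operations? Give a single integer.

After op 1 (push 3): stack=[3] mem=[0,0,0,0]
After op 2 (pop): stack=[empty] mem=[0,0,0,0]
After op 3 (RCL M0): stack=[0] mem=[0,0,0,0]
After op 4 (pop): stack=[empty] mem=[0,0,0,0]
After op 5 (RCL M0): stack=[0] mem=[0,0,0,0]
After op 6 (dup): stack=[0,0] mem=[0,0,0,0]
After op 7 (/): stack=[0] mem=[0,0,0,0]
After op 8 (RCL M3): stack=[0,0] mem=[0,0,0,0]
After op 9 (-): stack=[0] mem=[0,0,0,0]
After op 10 (STO M1): stack=[empty] mem=[0,0,0,0]
After op 11 (push 4): stack=[4] mem=[0,0,0,0]
After op 12 (dup): stack=[4,4] mem=[0,0,0,0]
After op 13 (swap): stack=[4,4] mem=[0,0,0,0]

Answer: 4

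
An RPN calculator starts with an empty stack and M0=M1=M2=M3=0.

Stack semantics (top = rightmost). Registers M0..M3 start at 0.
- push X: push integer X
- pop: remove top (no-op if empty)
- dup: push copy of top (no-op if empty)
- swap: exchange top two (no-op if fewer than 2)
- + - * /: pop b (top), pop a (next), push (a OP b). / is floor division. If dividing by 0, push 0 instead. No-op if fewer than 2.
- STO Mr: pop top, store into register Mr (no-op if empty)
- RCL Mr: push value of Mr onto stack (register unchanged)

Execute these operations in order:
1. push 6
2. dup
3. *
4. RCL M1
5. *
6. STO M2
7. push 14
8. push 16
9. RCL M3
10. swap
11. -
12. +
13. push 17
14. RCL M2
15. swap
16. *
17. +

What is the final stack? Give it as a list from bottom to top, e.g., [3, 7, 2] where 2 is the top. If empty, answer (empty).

After op 1 (push 6): stack=[6] mem=[0,0,0,0]
After op 2 (dup): stack=[6,6] mem=[0,0,0,0]
After op 3 (*): stack=[36] mem=[0,0,0,0]
After op 4 (RCL M1): stack=[36,0] mem=[0,0,0,0]
After op 5 (*): stack=[0] mem=[0,0,0,0]
After op 6 (STO M2): stack=[empty] mem=[0,0,0,0]
After op 7 (push 14): stack=[14] mem=[0,0,0,0]
After op 8 (push 16): stack=[14,16] mem=[0,0,0,0]
After op 9 (RCL M3): stack=[14,16,0] mem=[0,0,0,0]
After op 10 (swap): stack=[14,0,16] mem=[0,0,0,0]
After op 11 (-): stack=[14,-16] mem=[0,0,0,0]
After op 12 (+): stack=[-2] mem=[0,0,0,0]
After op 13 (push 17): stack=[-2,17] mem=[0,0,0,0]
After op 14 (RCL M2): stack=[-2,17,0] mem=[0,0,0,0]
After op 15 (swap): stack=[-2,0,17] mem=[0,0,0,0]
After op 16 (*): stack=[-2,0] mem=[0,0,0,0]
After op 17 (+): stack=[-2] mem=[0,0,0,0]

Answer: [-2]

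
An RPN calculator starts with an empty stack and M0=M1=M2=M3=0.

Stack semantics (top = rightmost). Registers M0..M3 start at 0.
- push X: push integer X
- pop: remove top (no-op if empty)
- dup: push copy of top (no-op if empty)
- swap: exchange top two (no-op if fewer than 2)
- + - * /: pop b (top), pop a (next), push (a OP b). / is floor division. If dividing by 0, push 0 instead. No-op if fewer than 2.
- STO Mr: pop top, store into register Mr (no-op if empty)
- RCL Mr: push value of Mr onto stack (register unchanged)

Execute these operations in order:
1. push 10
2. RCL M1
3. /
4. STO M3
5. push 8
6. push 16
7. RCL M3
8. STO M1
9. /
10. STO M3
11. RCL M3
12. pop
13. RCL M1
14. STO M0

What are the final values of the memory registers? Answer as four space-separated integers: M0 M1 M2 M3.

After op 1 (push 10): stack=[10] mem=[0,0,0,0]
After op 2 (RCL M1): stack=[10,0] mem=[0,0,0,0]
After op 3 (/): stack=[0] mem=[0,0,0,0]
After op 4 (STO M3): stack=[empty] mem=[0,0,0,0]
After op 5 (push 8): stack=[8] mem=[0,0,0,0]
After op 6 (push 16): stack=[8,16] mem=[0,0,0,0]
After op 7 (RCL M3): stack=[8,16,0] mem=[0,0,0,0]
After op 8 (STO M1): stack=[8,16] mem=[0,0,0,0]
After op 9 (/): stack=[0] mem=[0,0,0,0]
After op 10 (STO M3): stack=[empty] mem=[0,0,0,0]
After op 11 (RCL M3): stack=[0] mem=[0,0,0,0]
After op 12 (pop): stack=[empty] mem=[0,0,0,0]
After op 13 (RCL M1): stack=[0] mem=[0,0,0,0]
After op 14 (STO M0): stack=[empty] mem=[0,0,0,0]

Answer: 0 0 0 0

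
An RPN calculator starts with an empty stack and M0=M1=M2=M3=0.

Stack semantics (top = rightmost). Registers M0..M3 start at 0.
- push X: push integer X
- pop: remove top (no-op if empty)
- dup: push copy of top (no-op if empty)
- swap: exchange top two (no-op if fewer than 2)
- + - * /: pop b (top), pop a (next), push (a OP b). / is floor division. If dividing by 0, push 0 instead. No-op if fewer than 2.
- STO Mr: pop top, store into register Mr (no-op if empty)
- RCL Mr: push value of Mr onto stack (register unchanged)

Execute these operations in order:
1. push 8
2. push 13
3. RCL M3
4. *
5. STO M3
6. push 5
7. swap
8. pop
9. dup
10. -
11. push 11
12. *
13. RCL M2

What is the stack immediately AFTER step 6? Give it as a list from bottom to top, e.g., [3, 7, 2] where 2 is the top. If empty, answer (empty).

After op 1 (push 8): stack=[8] mem=[0,0,0,0]
After op 2 (push 13): stack=[8,13] mem=[0,0,0,0]
After op 3 (RCL M3): stack=[8,13,0] mem=[0,0,0,0]
After op 4 (*): stack=[8,0] mem=[0,0,0,0]
After op 5 (STO M3): stack=[8] mem=[0,0,0,0]
After op 6 (push 5): stack=[8,5] mem=[0,0,0,0]

[8, 5]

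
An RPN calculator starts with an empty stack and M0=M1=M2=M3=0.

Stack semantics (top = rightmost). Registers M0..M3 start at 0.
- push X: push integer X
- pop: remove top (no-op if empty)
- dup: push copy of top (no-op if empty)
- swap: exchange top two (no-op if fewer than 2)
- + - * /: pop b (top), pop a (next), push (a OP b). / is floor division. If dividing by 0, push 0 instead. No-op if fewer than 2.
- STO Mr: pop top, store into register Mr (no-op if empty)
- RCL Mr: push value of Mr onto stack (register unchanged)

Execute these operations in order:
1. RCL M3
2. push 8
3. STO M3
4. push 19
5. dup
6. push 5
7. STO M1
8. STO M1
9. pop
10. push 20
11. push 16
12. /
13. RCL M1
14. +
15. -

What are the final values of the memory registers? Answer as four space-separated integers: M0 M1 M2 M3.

After op 1 (RCL M3): stack=[0] mem=[0,0,0,0]
After op 2 (push 8): stack=[0,8] mem=[0,0,0,0]
After op 3 (STO M3): stack=[0] mem=[0,0,0,8]
After op 4 (push 19): stack=[0,19] mem=[0,0,0,8]
After op 5 (dup): stack=[0,19,19] mem=[0,0,0,8]
After op 6 (push 5): stack=[0,19,19,5] mem=[0,0,0,8]
After op 7 (STO M1): stack=[0,19,19] mem=[0,5,0,8]
After op 8 (STO M1): stack=[0,19] mem=[0,19,0,8]
After op 9 (pop): stack=[0] mem=[0,19,0,8]
After op 10 (push 20): stack=[0,20] mem=[0,19,0,8]
After op 11 (push 16): stack=[0,20,16] mem=[0,19,0,8]
After op 12 (/): stack=[0,1] mem=[0,19,0,8]
After op 13 (RCL M1): stack=[0,1,19] mem=[0,19,0,8]
After op 14 (+): stack=[0,20] mem=[0,19,0,8]
After op 15 (-): stack=[-20] mem=[0,19,0,8]

Answer: 0 19 0 8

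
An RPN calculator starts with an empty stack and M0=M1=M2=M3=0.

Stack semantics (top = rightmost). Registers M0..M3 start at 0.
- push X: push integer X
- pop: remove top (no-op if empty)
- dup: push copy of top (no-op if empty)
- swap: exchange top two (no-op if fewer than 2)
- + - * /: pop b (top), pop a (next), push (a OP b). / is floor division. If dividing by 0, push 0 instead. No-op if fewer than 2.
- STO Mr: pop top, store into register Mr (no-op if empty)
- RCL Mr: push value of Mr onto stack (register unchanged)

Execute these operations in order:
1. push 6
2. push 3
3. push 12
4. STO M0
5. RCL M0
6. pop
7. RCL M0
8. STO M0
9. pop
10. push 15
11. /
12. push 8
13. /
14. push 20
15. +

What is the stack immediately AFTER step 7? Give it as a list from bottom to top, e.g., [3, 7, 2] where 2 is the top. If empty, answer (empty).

After op 1 (push 6): stack=[6] mem=[0,0,0,0]
After op 2 (push 3): stack=[6,3] mem=[0,0,0,0]
After op 3 (push 12): stack=[6,3,12] mem=[0,0,0,0]
After op 4 (STO M0): stack=[6,3] mem=[12,0,0,0]
After op 5 (RCL M0): stack=[6,3,12] mem=[12,0,0,0]
After op 6 (pop): stack=[6,3] mem=[12,0,0,0]
After op 7 (RCL M0): stack=[6,3,12] mem=[12,0,0,0]

[6, 3, 12]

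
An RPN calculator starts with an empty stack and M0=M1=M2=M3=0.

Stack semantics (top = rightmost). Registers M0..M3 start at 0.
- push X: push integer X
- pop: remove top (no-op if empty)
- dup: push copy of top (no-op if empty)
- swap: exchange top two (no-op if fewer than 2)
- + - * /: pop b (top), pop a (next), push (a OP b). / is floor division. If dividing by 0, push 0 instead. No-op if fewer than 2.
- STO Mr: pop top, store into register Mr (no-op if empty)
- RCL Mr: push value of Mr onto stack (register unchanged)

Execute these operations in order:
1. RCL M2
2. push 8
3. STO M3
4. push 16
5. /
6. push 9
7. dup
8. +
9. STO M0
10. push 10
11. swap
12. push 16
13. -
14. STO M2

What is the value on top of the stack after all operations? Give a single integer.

Answer: 10

Derivation:
After op 1 (RCL M2): stack=[0] mem=[0,0,0,0]
After op 2 (push 8): stack=[0,8] mem=[0,0,0,0]
After op 3 (STO M3): stack=[0] mem=[0,0,0,8]
After op 4 (push 16): stack=[0,16] mem=[0,0,0,8]
After op 5 (/): stack=[0] mem=[0,0,0,8]
After op 6 (push 9): stack=[0,9] mem=[0,0,0,8]
After op 7 (dup): stack=[0,9,9] mem=[0,0,0,8]
After op 8 (+): stack=[0,18] mem=[0,0,0,8]
After op 9 (STO M0): stack=[0] mem=[18,0,0,8]
After op 10 (push 10): stack=[0,10] mem=[18,0,0,8]
After op 11 (swap): stack=[10,0] mem=[18,0,0,8]
After op 12 (push 16): stack=[10,0,16] mem=[18,0,0,8]
After op 13 (-): stack=[10,-16] mem=[18,0,0,8]
After op 14 (STO M2): stack=[10] mem=[18,0,-16,8]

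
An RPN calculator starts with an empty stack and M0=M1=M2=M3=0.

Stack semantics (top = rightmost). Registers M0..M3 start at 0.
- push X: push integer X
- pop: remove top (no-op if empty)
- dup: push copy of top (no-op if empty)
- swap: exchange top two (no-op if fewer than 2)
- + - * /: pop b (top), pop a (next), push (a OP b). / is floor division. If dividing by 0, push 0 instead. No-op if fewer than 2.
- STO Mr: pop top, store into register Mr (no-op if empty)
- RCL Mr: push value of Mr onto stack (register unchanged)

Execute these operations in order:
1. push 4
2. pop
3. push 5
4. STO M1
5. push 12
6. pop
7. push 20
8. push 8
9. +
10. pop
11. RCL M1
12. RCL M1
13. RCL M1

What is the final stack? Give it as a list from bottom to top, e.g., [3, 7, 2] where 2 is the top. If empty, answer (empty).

Answer: [5, 5, 5]

Derivation:
After op 1 (push 4): stack=[4] mem=[0,0,0,0]
After op 2 (pop): stack=[empty] mem=[0,0,0,0]
After op 3 (push 5): stack=[5] mem=[0,0,0,0]
After op 4 (STO M1): stack=[empty] mem=[0,5,0,0]
After op 5 (push 12): stack=[12] mem=[0,5,0,0]
After op 6 (pop): stack=[empty] mem=[0,5,0,0]
After op 7 (push 20): stack=[20] mem=[0,5,0,0]
After op 8 (push 8): stack=[20,8] mem=[0,5,0,0]
After op 9 (+): stack=[28] mem=[0,5,0,0]
After op 10 (pop): stack=[empty] mem=[0,5,0,0]
After op 11 (RCL M1): stack=[5] mem=[0,5,0,0]
After op 12 (RCL M1): stack=[5,5] mem=[0,5,0,0]
After op 13 (RCL M1): stack=[5,5,5] mem=[0,5,0,0]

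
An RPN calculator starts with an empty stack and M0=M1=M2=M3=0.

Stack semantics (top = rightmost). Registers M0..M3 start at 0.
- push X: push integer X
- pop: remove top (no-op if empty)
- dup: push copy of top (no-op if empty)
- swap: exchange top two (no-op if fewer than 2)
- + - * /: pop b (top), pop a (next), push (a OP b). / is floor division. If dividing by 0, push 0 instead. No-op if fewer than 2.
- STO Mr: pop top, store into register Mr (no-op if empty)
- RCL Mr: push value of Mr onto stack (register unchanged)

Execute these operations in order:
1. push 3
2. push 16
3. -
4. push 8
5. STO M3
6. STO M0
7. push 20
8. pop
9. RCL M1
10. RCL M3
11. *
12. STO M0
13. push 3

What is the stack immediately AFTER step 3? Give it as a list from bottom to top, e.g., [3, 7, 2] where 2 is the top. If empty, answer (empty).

After op 1 (push 3): stack=[3] mem=[0,0,0,0]
After op 2 (push 16): stack=[3,16] mem=[0,0,0,0]
After op 3 (-): stack=[-13] mem=[0,0,0,0]

[-13]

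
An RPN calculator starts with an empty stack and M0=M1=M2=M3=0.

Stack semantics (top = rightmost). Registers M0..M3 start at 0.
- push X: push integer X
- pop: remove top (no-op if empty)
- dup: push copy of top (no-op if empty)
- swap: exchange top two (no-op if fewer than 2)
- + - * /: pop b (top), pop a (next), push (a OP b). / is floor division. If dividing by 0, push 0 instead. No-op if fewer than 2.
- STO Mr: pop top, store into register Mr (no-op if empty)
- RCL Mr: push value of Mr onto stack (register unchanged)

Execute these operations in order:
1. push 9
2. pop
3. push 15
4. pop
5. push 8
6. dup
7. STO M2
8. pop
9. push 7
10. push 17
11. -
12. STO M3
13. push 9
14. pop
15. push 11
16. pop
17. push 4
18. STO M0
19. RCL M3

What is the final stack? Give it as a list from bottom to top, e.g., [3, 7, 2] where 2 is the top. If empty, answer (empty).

Answer: [-10]

Derivation:
After op 1 (push 9): stack=[9] mem=[0,0,0,0]
After op 2 (pop): stack=[empty] mem=[0,0,0,0]
After op 3 (push 15): stack=[15] mem=[0,0,0,0]
After op 4 (pop): stack=[empty] mem=[0,0,0,0]
After op 5 (push 8): stack=[8] mem=[0,0,0,0]
After op 6 (dup): stack=[8,8] mem=[0,0,0,0]
After op 7 (STO M2): stack=[8] mem=[0,0,8,0]
After op 8 (pop): stack=[empty] mem=[0,0,8,0]
After op 9 (push 7): stack=[7] mem=[0,0,8,0]
After op 10 (push 17): stack=[7,17] mem=[0,0,8,0]
After op 11 (-): stack=[-10] mem=[0,0,8,0]
After op 12 (STO M3): stack=[empty] mem=[0,0,8,-10]
After op 13 (push 9): stack=[9] mem=[0,0,8,-10]
After op 14 (pop): stack=[empty] mem=[0,0,8,-10]
After op 15 (push 11): stack=[11] mem=[0,0,8,-10]
After op 16 (pop): stack=[empty] mem=[0,0,8,-10]
After op 17 (push 4): stack=[4] mem=[0,0,8,-10]
After op 18 (STO M0): stack=[empty] mem=[4,0,8,-10]
After op 19 (RCL M3): stack=[-10] mem=[4,0,8,-10]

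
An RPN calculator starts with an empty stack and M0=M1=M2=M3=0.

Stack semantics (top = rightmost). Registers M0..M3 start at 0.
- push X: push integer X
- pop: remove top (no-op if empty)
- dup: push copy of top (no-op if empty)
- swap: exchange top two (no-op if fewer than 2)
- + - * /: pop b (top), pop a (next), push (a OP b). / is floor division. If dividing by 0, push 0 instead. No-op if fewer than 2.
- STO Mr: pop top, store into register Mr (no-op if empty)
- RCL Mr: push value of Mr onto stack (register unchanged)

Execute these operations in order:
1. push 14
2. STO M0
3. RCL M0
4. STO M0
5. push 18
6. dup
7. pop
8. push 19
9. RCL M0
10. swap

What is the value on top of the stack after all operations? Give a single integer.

After op 1 (push 14): stack=[14] mem=[0,0,0,0]
After op 2 (STO M0): stack=[empty] mem=[14,0,0,0]
After op 3 (RCL M0): stack=[14] mem=[14,0,0,0]
After op 4 (STO M0): stack=[empty] mem=[14,0,0,0]
After op 5 (push 18): stack=[18] mem=[14,0,0,0]
After op 6 (dup): stack=[18,18] mem=[14,0,0,0]
After op 7 (pop): stack=[18] mem=[14,0,0,0]
After op 8 (push 19): stack=[18,19] mem=[14,0,0,0]
After op 9 (RCL M0): stack=[18,19,14] mem=[14,0,0,0]
After op 10 (swap): stack=[18,14,19] mem=[14,0,0,0]

Answer: 19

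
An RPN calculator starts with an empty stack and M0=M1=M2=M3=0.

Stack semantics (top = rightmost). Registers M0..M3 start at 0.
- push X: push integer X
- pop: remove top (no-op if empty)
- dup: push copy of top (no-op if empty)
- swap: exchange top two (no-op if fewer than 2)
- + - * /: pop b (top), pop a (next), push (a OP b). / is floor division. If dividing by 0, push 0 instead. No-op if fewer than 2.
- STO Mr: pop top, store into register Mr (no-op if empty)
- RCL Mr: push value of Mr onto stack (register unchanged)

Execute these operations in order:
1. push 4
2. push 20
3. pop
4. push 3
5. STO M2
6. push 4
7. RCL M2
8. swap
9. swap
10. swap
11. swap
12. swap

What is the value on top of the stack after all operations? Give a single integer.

Answer: 4

Derivation:
After op 1 (push 4): stack=[4] mem=[0,0,0,0]
After op 2 (push 20): stack=[4,20] mem=[0,0,0,0]
After op 3 (pop): stack=[4] mem=[0,0,0,0]
After op 4 (push 3): stack=[4,3] mem=[0,0,0,0]
After op 5 (STO M2): stack=[4] mem=[0,0,3,0]
After op 6 (push 4): stack=[4,4] mem=[0,0,3,0]
After op 7 (RCL M2): stack=[4,4,3] mem=[0,0,3,0]
After op 8 (swap): stack=[4,3,4] mem=[0,0,3,0]
After op 9 (swap): stack=[4,4,3] mem=[0,0,3,0]
After op 10 (swap): stack=[4,3,4] mem=[0,0,3,0]
After op 11 (swap): stack=[4,4,3] mem=[0,0,3,0]
After op 12 (swap): stack=[4,3,4] mem=[0,0,3,0]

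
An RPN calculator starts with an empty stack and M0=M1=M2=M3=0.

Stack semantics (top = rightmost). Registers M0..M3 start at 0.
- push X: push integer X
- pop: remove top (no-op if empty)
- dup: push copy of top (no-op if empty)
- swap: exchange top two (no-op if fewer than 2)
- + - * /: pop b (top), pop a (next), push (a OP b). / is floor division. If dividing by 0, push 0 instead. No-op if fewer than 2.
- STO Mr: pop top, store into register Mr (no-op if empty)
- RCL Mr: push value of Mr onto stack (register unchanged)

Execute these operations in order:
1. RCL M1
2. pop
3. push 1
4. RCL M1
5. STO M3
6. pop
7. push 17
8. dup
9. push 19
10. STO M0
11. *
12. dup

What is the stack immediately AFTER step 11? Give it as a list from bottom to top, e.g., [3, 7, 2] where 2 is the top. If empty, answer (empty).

After op 1 (RCL M1): stack=[0] mem=[0,0,0,0]
After op 2 (pop): stack=[empty] mem=[0,0,0,0]
After op 3 (push 1): stack=[1] mem=[0,0,0,0]
After op 4 (RCL M1): stack=[1,0] mem=[0,0,0,0]
After op 5 (STO M3): stack=[1] mem=[0,0,0,0]
After op 6 (pop): stack=[empty] mem=[0,0,0,0]
After op 7 (push 17): stack=[17] mem=[0,0,0,0]
After op 8 (dup): stack=[17,17] mem=[0,0,0,0]
After op 9 (push 19): stack=[17,17,19] mem=[0,0,0,0]
After op 10 (STO M0): stack=[17,17] mem=[19,0,0,0]
After op 11 (*): stack=[289] mem=[19,0,0,0]

[289]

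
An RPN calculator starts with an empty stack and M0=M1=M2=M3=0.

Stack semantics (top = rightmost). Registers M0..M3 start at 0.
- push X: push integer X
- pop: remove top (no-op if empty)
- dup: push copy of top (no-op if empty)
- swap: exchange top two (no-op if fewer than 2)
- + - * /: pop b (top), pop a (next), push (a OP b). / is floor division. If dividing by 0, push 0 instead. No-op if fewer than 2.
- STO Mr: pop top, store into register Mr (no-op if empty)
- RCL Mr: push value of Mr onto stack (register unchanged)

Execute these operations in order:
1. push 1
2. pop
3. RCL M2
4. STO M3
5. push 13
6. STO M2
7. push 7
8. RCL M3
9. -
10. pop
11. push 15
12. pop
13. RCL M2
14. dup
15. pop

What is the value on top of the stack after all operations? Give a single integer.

After op 1 (push 1): stack=[1] mem=[0,0,0,0]
After op 2 (pop): stack=[empty] mem=[0,0,0,0]
After op 3 (RCL M2): stack=[0] mem=[0,0,0,0]
After op 4 (STO M3): stack=[empty] mem=[0,0,0,0]
After op 5 (push 13): stack=[13] mem=[0,0,0,0]
After op 6 (STO M2): stack=[empty] mem=[0,0,13,0]
After op 7 (push 7): stack=[7] mem=[0,0,13,0]
After op 8 (RCL M3): stack=[7,0] mem=[0,0,13,0]
After op 9 (-): stack=[7] mem=[0,0,13,0]
After op 10 (pop): stack=[empty] mem=[0,0,13,0]
After op 11 (push 15): stack=[15] mem=[0,0,13,0]
After op 12 (pop): stack=[empty] mem=[0,0,13,0]
After op 13 (RCL M2): stack=[13] mem=[0,0,13,0]
After op 14 (dup): stack=[13,13] mem=[0,0,13,0]
After op 15 (pop): stack=[13] mem=[0,0,13,0]

Answer: 13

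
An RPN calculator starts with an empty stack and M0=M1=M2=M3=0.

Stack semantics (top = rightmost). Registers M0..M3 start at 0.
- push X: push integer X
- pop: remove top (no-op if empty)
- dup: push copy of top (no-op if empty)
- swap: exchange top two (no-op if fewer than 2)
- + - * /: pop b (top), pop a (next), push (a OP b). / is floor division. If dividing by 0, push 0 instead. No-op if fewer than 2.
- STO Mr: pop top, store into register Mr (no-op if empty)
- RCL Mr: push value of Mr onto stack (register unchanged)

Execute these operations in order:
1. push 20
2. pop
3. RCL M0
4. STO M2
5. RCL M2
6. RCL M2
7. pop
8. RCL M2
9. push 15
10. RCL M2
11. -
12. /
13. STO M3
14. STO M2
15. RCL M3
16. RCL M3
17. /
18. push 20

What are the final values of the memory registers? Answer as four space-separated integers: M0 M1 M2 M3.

After op 1 (push 20): stack=[20] mem=[0,0,0,0]
After op 2 (pop): stack=[empty] mem=[0,0,0,0]
After op 3 (RCL M0): stack=[0] mem=[0,0,0,0]
After op 4 (STO M2): stack=[empty] mem=[0,0,0,0]
After op 5 (RCL M2): stack=[0] mem=[0,0,0,0]
After op 6 (RCL M2): stack=[0,0] mem=[0,0,0,0]
After op 7 (pop): stack=[0] mem=[0,0,0,0]
After op 8 (RCL M2): stack=[0,0] mem=[0,0,0,0]
After op 9 (push 15): stack=[0,0,15] mem=[0,0,0,0]
After op 10 (RCL M2): stack=[0,0,15,0] mem=[0,0,0,0]
After op 11 (-): stack=[0,0,15] mem=[0,0,0,0]
After op 12 (/): stack=[0,0] mem=[0,0,0,0]
After op 13 (STO M3): stack=[0] mem=[0,0,0,0]
After op 14 (STO M2): stack=[empty] mem=[0,0,0,0]
After op 15 (RCL M3): stack=[0] mem=[0,0,0,0]
After op 16 (RCL M3): stack=[0,0] mem=[0,0,0,0]
After op 17 (/): stack=[0] mem=[0,0,0,0]
After op 18 (push 20): stack=[0,20] mem=[0,0,0,0]

Answer: 0 0 0 0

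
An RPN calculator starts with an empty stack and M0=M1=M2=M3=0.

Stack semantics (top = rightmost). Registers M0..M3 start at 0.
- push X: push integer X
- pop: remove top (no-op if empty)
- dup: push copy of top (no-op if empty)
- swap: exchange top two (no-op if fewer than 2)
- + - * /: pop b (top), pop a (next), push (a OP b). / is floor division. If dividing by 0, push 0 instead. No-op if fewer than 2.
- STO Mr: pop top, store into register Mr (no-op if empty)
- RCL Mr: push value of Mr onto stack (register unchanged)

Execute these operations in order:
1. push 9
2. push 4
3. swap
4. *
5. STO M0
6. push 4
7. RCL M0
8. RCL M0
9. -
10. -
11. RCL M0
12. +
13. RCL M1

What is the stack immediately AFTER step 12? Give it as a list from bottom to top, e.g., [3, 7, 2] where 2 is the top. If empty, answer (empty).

After op 1 (push 9): stack=[9] mem=[0,0,0,0]
After op 2 (push 4): stack=[9,4] mem=[0,0,0,0]
After op 3 (swap): stack=[4,9] mem=[0,0,0,0]
After op 4 (*): stack=[36] mem=[0,0,0,0]
After op 5 (STO M0): stack=[empty] mem=[36,0,0,0]
After op 6 (push 4): stack=[4] mem=[36,0,0,0]
After op 7 (RCL M0): stack=[4,36] mem=[36,0,0,0]
After op 8 (RCL M0): stack=[4,36,36] mem=[36,0,0,0]
After op 9 (-): stack=[4,0] mem=[36,0,0,0]
After op 10 (-): stack=[4] mem=[36,0,0,0]
After op 11 (RCL M0): stack=[4,36] mem=[36,0,0,0]
After op 12 (+): stack=[40] mem=[36,0,0,0]

[40]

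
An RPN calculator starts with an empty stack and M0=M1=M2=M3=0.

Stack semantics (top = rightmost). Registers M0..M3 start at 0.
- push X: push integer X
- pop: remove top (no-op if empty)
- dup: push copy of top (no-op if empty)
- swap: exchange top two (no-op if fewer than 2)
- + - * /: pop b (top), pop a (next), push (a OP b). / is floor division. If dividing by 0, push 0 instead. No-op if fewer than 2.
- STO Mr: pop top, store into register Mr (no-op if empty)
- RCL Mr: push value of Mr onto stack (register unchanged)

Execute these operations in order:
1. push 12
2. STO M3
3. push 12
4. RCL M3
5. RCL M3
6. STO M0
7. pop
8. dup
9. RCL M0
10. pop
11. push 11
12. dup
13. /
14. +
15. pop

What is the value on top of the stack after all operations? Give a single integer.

Answer: 12

Derivation:
After op 1 (push 12): stack=[12] mem=[0,0,0,0]
After op 2 (STO M3): stack=[empty] mem=[0,0,0,12]
After op 3 (push 12): stack=[12] mem=[0,0,0,12]
After op 4 (RCL M3): stack=[12,12] mem=[0,0,0,12]
After op 5 (RCL M3): stack=[12,12,12] mem=[0,0,0,12]
After op 6 (STO M0): stack=[12,12] mem=[12,0,0,12]
After op 7 (pop): stack=[12] mem=[12,0,0,12]
After op 8 (dup): stack=[12,12] mem=[12,0,0,12]
After op 9 (RCL M0): stack=[12,12,12] mem=[12,0,0,12]
After op 10 (pop): stack=[12,12] mem=[12,0,0,12]
After op 11 (push 11): stack=[12,12,11] mem=[12,0,0,12]
After op 12 (dup): stack=[12,12,11,11] mem=[12,0,0,12]
After op 13 (/): stack=[12,12,1] mem=[12,0,0,12]
After op 14 (+): stack=[12,13] mem=[12,0,0,12]
After op 15 (pop): stack=[12] mem=[12,0,0,12]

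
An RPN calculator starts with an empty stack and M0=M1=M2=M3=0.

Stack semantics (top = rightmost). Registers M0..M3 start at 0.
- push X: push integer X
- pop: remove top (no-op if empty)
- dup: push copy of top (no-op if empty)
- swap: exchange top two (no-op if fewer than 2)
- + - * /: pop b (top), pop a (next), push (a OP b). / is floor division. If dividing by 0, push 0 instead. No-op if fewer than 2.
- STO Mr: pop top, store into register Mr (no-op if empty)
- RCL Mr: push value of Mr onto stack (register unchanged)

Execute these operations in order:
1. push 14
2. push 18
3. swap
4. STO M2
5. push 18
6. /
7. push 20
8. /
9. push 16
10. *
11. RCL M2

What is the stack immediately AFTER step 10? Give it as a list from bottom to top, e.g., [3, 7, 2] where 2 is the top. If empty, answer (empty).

After op 1 (push 14): stack=[14] mem=[0,0,0,0]
After op 2 (push 18): stack=[14,18] mem=[0,0,0,0]
After op 3 (swap): stack=[18,14] mem=[0,0,0,0]
After op 4 (STO M2): stack=[18] mem=[0,0,14,0]
After op 5 (push 18): stack=[18,18] mem=[0,0,14,0]
After op 6 (/): stack=[1] mem=[0,0,14,0]
After op 7 (push 20): stack=[1,20] mem=[0,0,14,0]
After op 8 (/): stack=[0] mem=[0,0,14,0]
After op 9 (push 16): stack=[0,16] mem=[0,0,14,0]
After op 10 (*): stack=[0] mem=[0,0,14,0]

[0]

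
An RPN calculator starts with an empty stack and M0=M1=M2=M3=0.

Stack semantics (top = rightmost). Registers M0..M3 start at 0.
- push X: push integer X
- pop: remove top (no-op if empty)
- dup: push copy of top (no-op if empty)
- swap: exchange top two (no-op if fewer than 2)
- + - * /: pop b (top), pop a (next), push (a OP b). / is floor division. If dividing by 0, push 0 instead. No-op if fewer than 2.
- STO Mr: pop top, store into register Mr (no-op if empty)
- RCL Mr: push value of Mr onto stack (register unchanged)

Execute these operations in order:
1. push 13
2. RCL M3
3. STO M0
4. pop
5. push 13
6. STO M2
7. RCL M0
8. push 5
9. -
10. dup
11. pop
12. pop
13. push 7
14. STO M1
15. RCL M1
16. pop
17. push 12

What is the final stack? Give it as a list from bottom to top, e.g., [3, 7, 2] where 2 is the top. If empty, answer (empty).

Answer: [12]

Derivation:
After op 1 (push 13): stack=[13] mem=[0,0,0,0]
After op 2 (RCL M3): stack=[13,0] mem=[0,0,0,0]
After op 3 (STO M0): stack=[13] mem=[0,0,0,0]
After op 4 (pop): stack=[empty] mem=[0,0,0,0]
After op 5 (push 13): stack=[13] mem=[0,0,0,0]
After op 6 (STO M2): stack=[empty] mem=[0,0,13,0]
After op 7 (RCL M0): stack=[0] mem=[0,0,13,0]
After op 8 (push 5): stack=[0,5] mem=[0,0,13,0]
After op 9 (-): stack=[-5] mem=[0,0,13,0]
After op 10 (dup): stack=[-5,-5] mem=[0,0,13,0]
After op 11 (pop): stack=[-5] mem=[0,0,13,0]
After op 12 (pop): stack=[empty] mem=[0,0,13,0]
After op 13 (push 7): stack=[7] mem=[0,0,13,0]
After op 14 (STO M1): stack=[empty] mem=[0,7,13,0]
After op 15 (RCL M1): stack=[7] mem=[0,7,13,0]
After op 16 (pop): stack=[empty] mem=[0,7,13,0]
After op 17 (push 12): stack=[12] mem=[0,7,13,0]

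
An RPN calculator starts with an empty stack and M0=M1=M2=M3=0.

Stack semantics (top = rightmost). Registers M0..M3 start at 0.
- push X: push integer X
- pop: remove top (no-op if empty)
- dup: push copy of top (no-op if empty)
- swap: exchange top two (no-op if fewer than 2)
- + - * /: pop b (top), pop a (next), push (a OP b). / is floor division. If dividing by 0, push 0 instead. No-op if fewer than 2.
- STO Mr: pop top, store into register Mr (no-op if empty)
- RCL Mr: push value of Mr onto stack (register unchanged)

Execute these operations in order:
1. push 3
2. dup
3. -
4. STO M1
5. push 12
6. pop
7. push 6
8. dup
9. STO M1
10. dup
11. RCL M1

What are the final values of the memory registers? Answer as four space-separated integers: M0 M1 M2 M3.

After op 1 (push 3): stack=[3] mem=[0,0,0,0]
After op 2 (dup): stack=[3,3] mem=[0,0,0,0]
After op 3 (-): stack=[0] mem=[0,0,0,0]
After op 4 (STO M1): stack=[empty] mem=[0,0,0,0]
After op 5 (push 12): stack=[12] mem=[0,0,0,0]
After op 6 (pop): stack=[empty] mem=[0,0,0,0]
After op 7 (push 6): stack=[6] mem=[0,0,0,0]
After op 8 (dup): stack=[6,6] mem=[0,0,0,0]
After op 9 (STO M1): stack=[6] mem=[0,6,0,0]
After op 10 (dup): stack=[6,6] mem=[0,6,0,0]
After op 11 (RCL M1): stack=[6,6,6] mem=[0,6,0,0]

Answer: 0 6 0 0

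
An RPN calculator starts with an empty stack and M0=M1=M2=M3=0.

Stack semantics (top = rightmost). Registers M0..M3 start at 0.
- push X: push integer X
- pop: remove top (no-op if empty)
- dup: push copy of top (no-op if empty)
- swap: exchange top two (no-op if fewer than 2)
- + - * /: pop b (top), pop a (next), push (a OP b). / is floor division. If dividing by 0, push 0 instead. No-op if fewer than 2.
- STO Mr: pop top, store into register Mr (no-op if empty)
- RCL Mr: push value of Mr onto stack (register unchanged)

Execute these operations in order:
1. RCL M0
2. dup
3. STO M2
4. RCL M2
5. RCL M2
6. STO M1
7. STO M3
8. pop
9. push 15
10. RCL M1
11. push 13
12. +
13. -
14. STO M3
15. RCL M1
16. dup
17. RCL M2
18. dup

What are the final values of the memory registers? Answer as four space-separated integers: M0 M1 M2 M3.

After op 1 (RCL M0): stack=[0] mem=[0,0,0,0]
After op 2 (dup): stack=[0,0] mem=[0,0,0,0]
After op 3 (STO M2): stack=[0] mem=[0,0,0,0]
After op 4 (RCL M2): stack=[0,0] mem=[0,0,0,0]
After op 5 (RCL M2): stack=[0,0,0] mem=[0,0,0,0]
After op 6 (STO M1): stack=[0,0] mem=[0,0,0,0]
After op 7 (STO M3): stack=[0] mem=[0,0,0,0]
After op 8 (pop): stack=[empty] mem=[0,0,0,0]
After op 9 (push 15): stack=[15] mem=[0,0,0,0]
After op 10 (RCL M1): stack=[15,0] mem=[0,0,0,0]
After op 11 (push 13): stack=[15,0,13] mem=[0,0,0,0]
After op 12 (+): stack=[15,13] mem=[0,0,0,0]
After op 13 (-): stack=[2] mem=[0,0,0,0]
After op 14 (STO M3): stack=[empty] mem=[0,0,0,2]
After op 15 (RCL M1): stack=[0] mem=[0,0,0,2]
After op 16 (dup): stack=[0,0] mem=[0,0,0,2]
After op 17 (RCL M2): stack=[0,0,0] mem=[0,0,0,2]
After op 18 (dup): stack=[0,0,0,0] mem=[0,0,0,2]

Answer: 0 0 0 2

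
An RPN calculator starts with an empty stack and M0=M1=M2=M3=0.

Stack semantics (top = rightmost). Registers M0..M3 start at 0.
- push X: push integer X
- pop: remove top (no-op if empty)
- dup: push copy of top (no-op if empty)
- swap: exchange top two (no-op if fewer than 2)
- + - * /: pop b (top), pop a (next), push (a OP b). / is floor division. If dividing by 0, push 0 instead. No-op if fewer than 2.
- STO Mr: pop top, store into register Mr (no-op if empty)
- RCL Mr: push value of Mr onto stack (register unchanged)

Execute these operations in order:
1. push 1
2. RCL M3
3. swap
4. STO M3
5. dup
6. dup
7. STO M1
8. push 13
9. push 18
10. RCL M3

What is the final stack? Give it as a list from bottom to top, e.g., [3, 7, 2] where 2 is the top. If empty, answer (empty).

Answer: [0, 0, 13, 18, 1]

Derivation:
After op 1 (push 1): stack=[1] mem=[0,0,0,0]
After op 2 (RCL M3): stack=[1,0] mem=[0,0,0,0]
After op 3 (swap): stack=[0,1] mem=[0,0,0,0]
After op 4 (STO M3): stack=[0] mem=[0,0,0,1]
After op 5 (dup): stack=[0,0] mem=[0,0,0,1]
After op 6 (dup): stack=[0,0,0] mem=[0,0,0,1]
After op 7 (STO M1): stack=[0,0] mem=[0,0,0,1]
After op 8 (push 13): stack=[0,0,13] mem=[0,0,0,1]
After op 9 (push 18): stack=[0,0,13,18] mem=[0,0,0,1]
After op 10 (RCL M3): stack=[0,0,13,18,1] mem=[0,0,0,1]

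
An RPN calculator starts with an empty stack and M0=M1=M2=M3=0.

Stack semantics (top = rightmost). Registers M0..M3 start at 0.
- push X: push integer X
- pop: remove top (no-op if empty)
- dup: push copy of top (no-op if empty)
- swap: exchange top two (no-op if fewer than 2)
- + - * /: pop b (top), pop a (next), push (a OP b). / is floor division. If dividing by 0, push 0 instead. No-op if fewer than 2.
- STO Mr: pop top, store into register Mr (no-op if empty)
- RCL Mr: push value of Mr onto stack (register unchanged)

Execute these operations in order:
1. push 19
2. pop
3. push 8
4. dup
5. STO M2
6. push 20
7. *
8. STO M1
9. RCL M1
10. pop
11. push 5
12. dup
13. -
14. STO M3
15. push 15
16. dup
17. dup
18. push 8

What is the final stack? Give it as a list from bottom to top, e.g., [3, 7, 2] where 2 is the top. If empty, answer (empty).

Answer: [15, 15, 15, 8]

Derivation:
After op 1 (push 19): stack=[19] mem=[0,0,0,0]
After op 2 (pop): stack=[empty] mem=[0,0,0,0]
After op 3 (push 8): stack=[8] mem=[0,0,0,0]
After op 4 (dup): stack=[8,8] mem=[0,0,0,0]
After op 5 (STO M2): stack=[8] mem=[0,0,8,0]
After op 6 (push 20): stack=[8,20] mem=[0,0,8,0]
After op 7 (*): stack=[160] mem=[0,0,8,0]
After op 8 (STO M1): stack=[empty] mem=[0,160,8,0]
After op 9 (RCL M1): stack=[160] mem=[0,160,8,0]
After op 10 (pop): stack=[empty] mem=[0,160,8,0]
After op 11 (push 5): stack=[5] mem=[0,160,8,0]
After op 12 (dup): stack=[5,5] mem=[0,160,8,0]
After op 13 (-): stack=[0] mem=[0,160,8,0]
After op 14 (STO M3): stack=[empty] mem=[0,160,8,0]
After op 15 (push 15): stack=[15] mem=[0,160,8,0]
After op 16 (dup): stack=[15,15] mem=[0,160,8,0]
After op 17 (dup): stack=[15,15,15] mem=[0,160,8,0]
After op 18 (push 8): stack=[15,15,15,8] mem=[0,160,8,0]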